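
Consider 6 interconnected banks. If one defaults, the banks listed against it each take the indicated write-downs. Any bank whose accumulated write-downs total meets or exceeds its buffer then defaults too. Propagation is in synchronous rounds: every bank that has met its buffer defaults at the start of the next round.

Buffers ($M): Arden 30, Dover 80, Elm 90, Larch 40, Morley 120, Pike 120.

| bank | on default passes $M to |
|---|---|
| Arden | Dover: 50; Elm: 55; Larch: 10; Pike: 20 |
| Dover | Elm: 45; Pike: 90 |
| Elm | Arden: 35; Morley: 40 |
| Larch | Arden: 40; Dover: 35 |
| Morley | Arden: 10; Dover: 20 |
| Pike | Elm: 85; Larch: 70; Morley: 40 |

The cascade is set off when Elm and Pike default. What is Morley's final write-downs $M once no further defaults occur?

Round 1 — Elm, Pike default (initial).
  Arden: +35 → 35 ≥ 30
  Larch: +70 → 70 ≥ 40
  Morley: +40+40 → 80 < 120
Round 2 — Arden, Larch default.
  Dover: +50+35 → 85 ≥ 80
Round 3 — Dover defaults.
No further defaults.

80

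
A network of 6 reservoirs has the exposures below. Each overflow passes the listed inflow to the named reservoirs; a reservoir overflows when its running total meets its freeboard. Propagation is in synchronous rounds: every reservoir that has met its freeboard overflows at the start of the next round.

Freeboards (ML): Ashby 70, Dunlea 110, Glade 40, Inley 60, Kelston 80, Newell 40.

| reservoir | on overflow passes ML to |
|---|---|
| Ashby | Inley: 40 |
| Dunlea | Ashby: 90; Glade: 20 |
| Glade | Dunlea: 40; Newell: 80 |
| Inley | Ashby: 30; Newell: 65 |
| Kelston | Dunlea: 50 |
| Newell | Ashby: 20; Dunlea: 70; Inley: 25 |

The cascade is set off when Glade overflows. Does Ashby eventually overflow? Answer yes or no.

yes

Round 1 — Glade overflows (initial).
  Dunlea: +40 → 40 < 110
  Newell: +80 → 80 ≥ 40
Round 2 — Newell overflows.
  Ashby: +20 → 20 < 70
  Dunlea: +70 → 110 ≥ 110
  Inley: +25 → 25 < 60
Round 3 — Dunlea overflows.
  Ashby: +90 → 110 ≥ 70
Round 4 — Ashby overflows.
  Inley: +40 → 65 ≥ 60
Round 5 — Inley overflows.
No further overflows.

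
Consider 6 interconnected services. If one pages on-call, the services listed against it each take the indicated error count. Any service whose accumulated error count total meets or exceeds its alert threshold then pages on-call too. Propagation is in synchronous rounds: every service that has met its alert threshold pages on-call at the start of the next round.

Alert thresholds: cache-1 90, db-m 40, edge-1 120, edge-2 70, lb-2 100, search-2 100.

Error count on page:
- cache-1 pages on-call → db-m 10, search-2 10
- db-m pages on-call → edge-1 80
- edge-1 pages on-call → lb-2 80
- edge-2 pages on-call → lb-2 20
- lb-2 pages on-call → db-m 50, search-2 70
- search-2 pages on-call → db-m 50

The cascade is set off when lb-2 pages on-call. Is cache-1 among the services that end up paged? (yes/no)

no

Round 1 — lb-2 pages on-call (initial).
  db-m: +50 → 50 ≥ 40
  search-2: +70 → 70 < 100
Round 2 — db-m pages on-call.
  edge-1: +80 → 80 < 120
No further pages.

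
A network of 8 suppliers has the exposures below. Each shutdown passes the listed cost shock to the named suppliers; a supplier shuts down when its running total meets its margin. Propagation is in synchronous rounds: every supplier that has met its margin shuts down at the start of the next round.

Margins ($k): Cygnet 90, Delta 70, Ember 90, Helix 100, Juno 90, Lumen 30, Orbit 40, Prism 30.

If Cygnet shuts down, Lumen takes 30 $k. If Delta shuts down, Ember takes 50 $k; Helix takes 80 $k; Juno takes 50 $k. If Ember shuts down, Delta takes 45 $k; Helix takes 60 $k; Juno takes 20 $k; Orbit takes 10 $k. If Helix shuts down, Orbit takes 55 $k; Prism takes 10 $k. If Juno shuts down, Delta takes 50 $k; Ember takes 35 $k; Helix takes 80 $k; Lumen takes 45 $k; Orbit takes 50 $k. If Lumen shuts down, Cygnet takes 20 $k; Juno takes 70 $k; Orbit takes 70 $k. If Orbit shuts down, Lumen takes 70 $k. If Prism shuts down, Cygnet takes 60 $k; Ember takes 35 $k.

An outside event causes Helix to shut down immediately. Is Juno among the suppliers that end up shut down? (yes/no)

Round 1 — Helix shuts down (initial).
  Orbit: +55 → 55 ≥ 40
  Prism: +10 → 10 < 30
Round 2 — Orbit shuts down.
  Lumen: +70 → 70 ≥ 30
Round 3 — Lumen shuts down.
  Cygnet: +20 → 20 < 90
  Juno: +70 → 70 < 90
No further shutdowns.

no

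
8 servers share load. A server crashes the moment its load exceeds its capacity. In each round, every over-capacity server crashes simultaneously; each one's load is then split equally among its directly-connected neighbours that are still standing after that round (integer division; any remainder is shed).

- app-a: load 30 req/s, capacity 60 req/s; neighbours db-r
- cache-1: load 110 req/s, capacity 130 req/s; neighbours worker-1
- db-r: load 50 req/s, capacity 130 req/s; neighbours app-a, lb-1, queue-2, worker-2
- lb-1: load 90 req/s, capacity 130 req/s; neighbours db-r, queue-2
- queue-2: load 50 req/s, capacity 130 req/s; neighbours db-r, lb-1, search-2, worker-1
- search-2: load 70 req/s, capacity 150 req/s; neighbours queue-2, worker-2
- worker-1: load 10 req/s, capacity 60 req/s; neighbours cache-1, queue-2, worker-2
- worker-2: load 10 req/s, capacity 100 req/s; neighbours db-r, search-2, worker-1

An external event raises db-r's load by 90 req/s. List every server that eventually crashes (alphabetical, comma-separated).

app-a, db-r

Round 1 — db-r at 140 > 130. db-r crashes.
  db-r sheds 140 req/s to app-a, lb-1, queue-2, worker-2: 35 each.
    app-a: 30+35 = 65 > 60
    lb-1: 90+35 = 125 ≤ 130
    queue-2: 50+35 = 85 ≤ 130
    worker-2: 10+35 = 45 ≤ 100
Round 2 — app-a crashes.
  app-a sheds 65 req/s: no online neighbours, lost.
No further crashes.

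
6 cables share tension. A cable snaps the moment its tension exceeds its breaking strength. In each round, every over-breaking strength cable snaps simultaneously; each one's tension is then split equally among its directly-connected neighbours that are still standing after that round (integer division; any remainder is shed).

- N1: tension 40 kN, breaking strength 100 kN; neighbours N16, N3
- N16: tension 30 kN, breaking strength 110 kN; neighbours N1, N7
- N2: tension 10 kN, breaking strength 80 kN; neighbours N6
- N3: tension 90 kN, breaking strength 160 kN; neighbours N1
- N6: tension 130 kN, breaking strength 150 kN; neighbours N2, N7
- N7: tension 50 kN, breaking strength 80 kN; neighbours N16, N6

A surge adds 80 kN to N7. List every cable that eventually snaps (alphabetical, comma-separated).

N2, N6, N7

Round 1 — N7 at 130 > 80. N7 snaps.
  N7 sheds 130 kN to N16, N6: 65 each.
    N16: 30+65 = 95 ≤ 110
    N6: 130+65 = 195 > 150
Round 2 — N6 snaps.
  N6 sheds 195 kN to N2: 195 each.
    N2: 10+195 = 205 > 80
Round 3 — N2 snaps.
  N2 sheds 205 kN: no online neighbours, lost.
No further breaks.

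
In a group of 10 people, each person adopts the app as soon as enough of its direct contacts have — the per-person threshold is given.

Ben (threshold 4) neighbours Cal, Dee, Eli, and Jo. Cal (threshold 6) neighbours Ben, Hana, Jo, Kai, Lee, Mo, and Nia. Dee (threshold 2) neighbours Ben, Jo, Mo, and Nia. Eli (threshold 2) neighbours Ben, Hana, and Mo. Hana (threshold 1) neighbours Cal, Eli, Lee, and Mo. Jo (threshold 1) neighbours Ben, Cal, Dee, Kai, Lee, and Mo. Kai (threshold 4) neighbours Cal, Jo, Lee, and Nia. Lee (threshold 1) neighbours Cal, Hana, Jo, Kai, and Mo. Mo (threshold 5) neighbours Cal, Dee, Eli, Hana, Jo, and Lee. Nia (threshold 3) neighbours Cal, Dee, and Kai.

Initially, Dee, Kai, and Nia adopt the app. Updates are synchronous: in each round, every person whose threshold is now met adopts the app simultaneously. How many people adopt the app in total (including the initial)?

6

Round 1 — Dee, Kai, Nia adopt the app (initial).
Round 2 — checking thresholds:
  Ben: 1 of 4 neighbours < 4, holds.
  Cal: 2 of 7 neighbours < 6, holds.
  Jo: 2 of 6 neighbours ≥ 1, adopts the app.
  Lee: 1 of 5 neighbours ≥ 1, adopts the app.
  Mo: 1 of 6 neighbours < 5, holds.
Round 3 — checking thresholds:
  Ben: 2 of 4 neighbours < 4, holds.
  Cal: 4 of 7 neighbours < 6, holds.
  Hana: 1 of 4 neighbours ≥ 1, adopts the app.
  Mo: 3 of 6 neighbours < 5, holds.
Round 4 — no new adoptions; cascade stops.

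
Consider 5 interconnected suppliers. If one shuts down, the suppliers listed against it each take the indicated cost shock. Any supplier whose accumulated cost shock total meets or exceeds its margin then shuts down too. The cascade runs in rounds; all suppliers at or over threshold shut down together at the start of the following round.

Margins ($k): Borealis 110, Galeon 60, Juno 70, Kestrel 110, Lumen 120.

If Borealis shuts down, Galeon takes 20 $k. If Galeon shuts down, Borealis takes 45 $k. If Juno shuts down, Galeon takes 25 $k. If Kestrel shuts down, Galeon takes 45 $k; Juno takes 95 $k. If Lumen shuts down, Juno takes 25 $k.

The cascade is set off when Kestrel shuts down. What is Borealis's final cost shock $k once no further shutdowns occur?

45

Round 1 — Kestrel shuts down (initial).
  Galeon: +45 → 45 < 60
  Juno: +95 → 95 ≥ 70
Round 2 — Juno shuts down.
  Galeon: +25 → 70 ≥ 60
Round 3 — Galeon shuts down.
  Borealis: +45 → 45 < 110
No further shutdowns.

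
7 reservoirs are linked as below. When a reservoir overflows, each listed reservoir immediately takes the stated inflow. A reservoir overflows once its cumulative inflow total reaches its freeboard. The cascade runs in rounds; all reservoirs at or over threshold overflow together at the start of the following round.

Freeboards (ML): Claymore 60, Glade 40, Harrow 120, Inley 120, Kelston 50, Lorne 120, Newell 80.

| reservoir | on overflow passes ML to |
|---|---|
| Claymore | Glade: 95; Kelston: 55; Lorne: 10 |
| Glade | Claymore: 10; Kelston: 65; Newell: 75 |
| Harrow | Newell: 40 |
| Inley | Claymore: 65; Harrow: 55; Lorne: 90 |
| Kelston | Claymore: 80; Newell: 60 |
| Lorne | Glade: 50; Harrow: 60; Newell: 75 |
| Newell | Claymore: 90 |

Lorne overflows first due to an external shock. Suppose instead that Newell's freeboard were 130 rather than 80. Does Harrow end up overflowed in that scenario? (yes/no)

no

With Newell's freeboard at 130:
Round 1 — Lorne overflows (initial).
  Glade: +50 → 50 ≥ 40
  Harrow: +60 → 60 < 120
  Newell: +75 → 75 < 130
Round 2 — Glade overflows.
  Claymore: +10 → 10 < 60
  Kelston: +65 → 65 ≥ 50
  Newell: +75 → 150 ≥ 130
Round 3 — Kelston, Newell overflow.
  Claymore: +80+90 → 180 ≥ 60
Round 4 — Claymore overflows.
No further overflows.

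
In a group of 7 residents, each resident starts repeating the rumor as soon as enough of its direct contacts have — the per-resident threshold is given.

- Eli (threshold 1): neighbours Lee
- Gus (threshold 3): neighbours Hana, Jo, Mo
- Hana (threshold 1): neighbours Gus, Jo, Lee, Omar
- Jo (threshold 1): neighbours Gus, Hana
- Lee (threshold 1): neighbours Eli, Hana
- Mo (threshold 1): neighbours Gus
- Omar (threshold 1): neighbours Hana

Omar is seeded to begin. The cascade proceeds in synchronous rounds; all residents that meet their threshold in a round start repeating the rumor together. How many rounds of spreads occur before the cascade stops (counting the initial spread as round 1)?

Round 1 — Omar starts repeating the rumor (initial).
Round 2 — checking thresholds:
  Hana: 1 of 4 neighbours ≥ 1, starts repeating the rumor.
Round 3 — checking thresholds:
  Gus: 1 of 3 neighbours < 3, below threshold.
  Jo: 1 of 2 neighbours ≥ 1, starts repeating the rumor.
  Lee: 1 of 2 neighbours ≥ 1, starts repeating the rumor.
Round 4 — checking thresholds:
  Eli: 1 of 1 neighbours ≥ 1, starts repeating the rumor.
  Gus: 2 of 3 neighbours < 3, below threshold.
Round 5 — no new spreads; cascade stops.

4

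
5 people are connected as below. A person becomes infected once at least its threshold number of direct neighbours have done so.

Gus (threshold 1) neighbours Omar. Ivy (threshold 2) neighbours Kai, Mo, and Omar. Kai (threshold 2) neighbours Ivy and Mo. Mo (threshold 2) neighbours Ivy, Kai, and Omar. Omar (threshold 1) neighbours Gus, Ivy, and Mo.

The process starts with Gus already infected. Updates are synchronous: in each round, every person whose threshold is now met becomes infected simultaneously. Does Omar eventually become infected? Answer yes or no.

yes

Round 1 — Gus becomes infected (initial).
Round 2 — checking thresholds:
  Omar: 1 of 3 neighbours ≥ 1, becomes infected.
Round 3 — no new infections; cascade stops.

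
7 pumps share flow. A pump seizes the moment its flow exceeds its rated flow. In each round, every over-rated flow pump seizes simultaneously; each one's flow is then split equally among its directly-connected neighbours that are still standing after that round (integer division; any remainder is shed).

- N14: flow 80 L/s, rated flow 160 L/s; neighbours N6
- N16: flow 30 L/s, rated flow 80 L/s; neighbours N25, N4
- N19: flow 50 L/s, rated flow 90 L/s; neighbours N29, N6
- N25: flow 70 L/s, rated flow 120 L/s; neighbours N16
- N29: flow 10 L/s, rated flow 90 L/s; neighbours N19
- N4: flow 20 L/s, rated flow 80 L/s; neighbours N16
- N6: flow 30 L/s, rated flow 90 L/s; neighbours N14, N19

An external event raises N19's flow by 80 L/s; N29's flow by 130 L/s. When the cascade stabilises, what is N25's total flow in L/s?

70

Round 1 — N19 at 130 > 90; N29 at 140 > 90. N19, N29 seize.
  N19 sheds 130 L/s to N6: 130 each.
    N6: 30+130 = 160 > 90
  N29 sheds 140 L/s: no online neighbours, lost.
Round 2 — N6 seizes.
  N6 sheds 160 L/s to N14: 160 each.
    N14: 80+160 = 240 > 160
Round 3 — N14 seizes.
  N14 sheds 240 L/s: no online neighbours, lost.
No further seizures.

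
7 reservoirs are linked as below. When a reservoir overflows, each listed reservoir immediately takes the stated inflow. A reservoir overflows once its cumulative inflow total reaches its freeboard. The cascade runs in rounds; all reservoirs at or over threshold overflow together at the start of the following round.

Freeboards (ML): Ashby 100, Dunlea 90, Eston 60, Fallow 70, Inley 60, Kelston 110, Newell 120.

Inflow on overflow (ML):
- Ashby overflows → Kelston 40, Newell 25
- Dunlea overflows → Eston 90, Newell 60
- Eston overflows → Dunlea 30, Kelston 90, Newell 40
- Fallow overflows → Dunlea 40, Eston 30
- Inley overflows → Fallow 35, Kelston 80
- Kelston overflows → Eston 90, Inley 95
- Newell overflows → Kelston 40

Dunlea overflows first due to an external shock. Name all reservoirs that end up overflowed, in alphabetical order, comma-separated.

Dunlea, Eston

Round 1 — Dunlea overflows (initial).
  Eston: +90 → 90 ≥ 60
  Newell: +60 → 60 < 120
Round 2 — Eston overflows.
  Kelston: +90 → 90 < 110
  Newell: +40 → 100 < 120
No further overflows.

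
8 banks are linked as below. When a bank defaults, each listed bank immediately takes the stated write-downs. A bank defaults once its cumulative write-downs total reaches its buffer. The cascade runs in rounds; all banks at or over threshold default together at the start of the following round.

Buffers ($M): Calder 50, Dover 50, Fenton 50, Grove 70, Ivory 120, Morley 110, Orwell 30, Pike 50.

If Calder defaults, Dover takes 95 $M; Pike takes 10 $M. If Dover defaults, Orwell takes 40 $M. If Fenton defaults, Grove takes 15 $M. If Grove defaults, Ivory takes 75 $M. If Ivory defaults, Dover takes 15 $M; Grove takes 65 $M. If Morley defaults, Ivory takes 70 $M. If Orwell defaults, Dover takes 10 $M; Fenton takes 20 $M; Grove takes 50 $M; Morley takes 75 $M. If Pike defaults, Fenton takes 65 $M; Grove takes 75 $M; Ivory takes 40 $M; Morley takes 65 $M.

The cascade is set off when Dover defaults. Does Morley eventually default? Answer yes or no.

no

Round 1 — Dover defaults (initial).
  Orwell: +40 → 40 ≥ 30
Round 2 — Orwell defaults.
  Fenton: +20 → 20 < 50
  Grove: +50 → 50 < 70
  Morley: +75 → 75 < 110
No further defaults.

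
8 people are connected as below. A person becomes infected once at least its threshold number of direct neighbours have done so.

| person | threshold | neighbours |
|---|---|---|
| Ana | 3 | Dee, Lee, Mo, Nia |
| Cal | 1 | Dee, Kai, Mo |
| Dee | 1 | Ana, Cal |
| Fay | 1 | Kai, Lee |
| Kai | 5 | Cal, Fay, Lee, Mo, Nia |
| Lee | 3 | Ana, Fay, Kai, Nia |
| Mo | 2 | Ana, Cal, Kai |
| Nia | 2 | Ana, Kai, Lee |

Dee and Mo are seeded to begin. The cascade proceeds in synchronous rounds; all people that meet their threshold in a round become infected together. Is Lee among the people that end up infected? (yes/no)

Round 1 — Dee, Mo become infected (initial).
Round 2 — checking thresholds:
  Ana: 2 of 4 neighbours < 3, not yet.
  Cal: 2 of 3 neighbours ≥ 1, becomes infected.
  Kai: 1 of 5 neighbours < 5, not yet.
Round 3 — no new infections; cascade stops.

no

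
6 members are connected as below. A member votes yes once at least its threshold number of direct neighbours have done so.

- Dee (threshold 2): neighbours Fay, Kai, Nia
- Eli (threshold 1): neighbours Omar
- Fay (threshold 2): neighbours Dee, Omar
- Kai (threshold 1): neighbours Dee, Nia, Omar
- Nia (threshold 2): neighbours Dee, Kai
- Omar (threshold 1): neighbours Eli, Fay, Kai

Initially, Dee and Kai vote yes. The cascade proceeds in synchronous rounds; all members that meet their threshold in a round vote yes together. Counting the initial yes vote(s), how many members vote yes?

6

Round 1 — Dee, Kai vote yes (initial).
Round 2 — checking thresholds:
  Fay: 1 of 2 neighbours < 2, not yet.
  Nia: 2 of 2 neighbours ≥ 2, votes yes.
  Omar: 1 of 3 neighbours ≥ 1, votes yes.
Round 3 — checking thresholds:
  Eli: 1 of 1 neighbours ≥ 1, votes yes.
  Fay: 2 of 2 neighbours ≥ 2, votes yes.
Round 4 — no new yes votes; cascade stops.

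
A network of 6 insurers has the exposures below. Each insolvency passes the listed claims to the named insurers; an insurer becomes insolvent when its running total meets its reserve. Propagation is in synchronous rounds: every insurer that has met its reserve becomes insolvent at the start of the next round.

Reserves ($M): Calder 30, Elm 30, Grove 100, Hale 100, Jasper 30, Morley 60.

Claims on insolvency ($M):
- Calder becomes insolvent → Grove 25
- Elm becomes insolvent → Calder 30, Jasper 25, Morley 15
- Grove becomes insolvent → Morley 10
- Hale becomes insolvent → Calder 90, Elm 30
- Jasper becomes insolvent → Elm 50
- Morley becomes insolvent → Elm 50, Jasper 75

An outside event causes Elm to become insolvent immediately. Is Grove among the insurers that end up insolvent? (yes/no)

Round 1 — Elm becomes insolvent (initial).
  Calder: +30 → 30 ≥ 30
  Jasper: +25 → 25 < 30
  Morley: +15 → 15 < 60
Round 2 — Calder becomes insolvent.
  Grove: +25 → 25 < 100
No further insolvencies.

no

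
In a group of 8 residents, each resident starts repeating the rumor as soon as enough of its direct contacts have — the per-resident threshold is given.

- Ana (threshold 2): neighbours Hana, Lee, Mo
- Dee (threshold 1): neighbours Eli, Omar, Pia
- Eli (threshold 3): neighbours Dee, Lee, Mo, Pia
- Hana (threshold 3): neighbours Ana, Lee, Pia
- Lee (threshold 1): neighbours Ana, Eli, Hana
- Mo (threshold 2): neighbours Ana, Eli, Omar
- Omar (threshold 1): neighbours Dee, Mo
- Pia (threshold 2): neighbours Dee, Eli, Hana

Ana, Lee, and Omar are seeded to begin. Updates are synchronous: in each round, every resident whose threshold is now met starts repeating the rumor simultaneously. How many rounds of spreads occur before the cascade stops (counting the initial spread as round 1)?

Round 1 — Ana, Lee, Omar start repeating the rumor (initial).
Round 2 — checking thresholds:
  Dee: 1 of 3 neighbours ≥ 1, starts repeating the rumor.
  Eli: 1 of 4 neighbours < 3, below threshold.
  Hana: 2 of 3 neighbours < 3, below threshold.
  Mo: 2 of 3 neighbours ≥ 2, starts repeating the rumor.
Round 3 — checking thresholds:
  Eli: 3 of 4 neighbours ≥ 3, starts repeating the rumor.
  Hana: 2 of 3 neighbours < 3, below threshold.
  Pia: 1 of 3 neighbours < 2, below threshold.
Round 4 — checking thresholds:
  Hana: 2 of 3 neighbours < 3, below threshold.
  Pia: 2 of 3 neighbours ≥ 2, starts repeating the rumor.
Round 5 — checking thresholds:
  Hana: 3 of 3 neighbours ≥ 3, starts repeating the rumor.
Round 6 — no new spreads; cascade stops.

5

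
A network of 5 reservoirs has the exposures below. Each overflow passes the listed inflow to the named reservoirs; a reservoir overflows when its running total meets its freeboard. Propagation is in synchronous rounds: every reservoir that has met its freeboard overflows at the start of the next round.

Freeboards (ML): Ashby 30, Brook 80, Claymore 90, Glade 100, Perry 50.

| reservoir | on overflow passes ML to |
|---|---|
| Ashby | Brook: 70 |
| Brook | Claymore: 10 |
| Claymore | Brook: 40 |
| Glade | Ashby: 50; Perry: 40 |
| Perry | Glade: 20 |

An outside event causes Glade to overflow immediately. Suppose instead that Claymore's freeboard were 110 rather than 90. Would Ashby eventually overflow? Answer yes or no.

yes

With Claymore's freeboard at 110:
Round 1 — Glade overflows (initial).
  Ashby: +50 → 50 ≥ 30
  Perry: +40 → 40 < 50
Round 2 — Ashby overflows.
  Brook: +70 → 70 < 80
No further overflows.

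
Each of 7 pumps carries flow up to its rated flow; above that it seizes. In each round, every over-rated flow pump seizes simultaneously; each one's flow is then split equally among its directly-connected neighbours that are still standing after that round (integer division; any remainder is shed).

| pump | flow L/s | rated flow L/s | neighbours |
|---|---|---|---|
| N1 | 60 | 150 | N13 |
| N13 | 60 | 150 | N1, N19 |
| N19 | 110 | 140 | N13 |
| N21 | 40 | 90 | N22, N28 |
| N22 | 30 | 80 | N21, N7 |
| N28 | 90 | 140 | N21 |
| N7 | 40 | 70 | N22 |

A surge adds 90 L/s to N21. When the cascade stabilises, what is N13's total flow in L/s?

60

Round 1 — N21 at 130 > 90. N21 seizes.
  N21 sheds 130 L/s to N22, N28: 65 each.
    N22: 30+65 = 95 > 80
    N28: 90+65 = 155 > 140
Round 2 — N22, N28 seize.
  N22 sheds 95 L/s to N7: 95 each.
    N7: 40+95 = 135 > 70
  N28 sheds 155 L/s: no online neighbours, lost.
Round 3 — N7 seizes.
  N7 sheds 135 L/s: no online neighbours, lost.
No further seizures.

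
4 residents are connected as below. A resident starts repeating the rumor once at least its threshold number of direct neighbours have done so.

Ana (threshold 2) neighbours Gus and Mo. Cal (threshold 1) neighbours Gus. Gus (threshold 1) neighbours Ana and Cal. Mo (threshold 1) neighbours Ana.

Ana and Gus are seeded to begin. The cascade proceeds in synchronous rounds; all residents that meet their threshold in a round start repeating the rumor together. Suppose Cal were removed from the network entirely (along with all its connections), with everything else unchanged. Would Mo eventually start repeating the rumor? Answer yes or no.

With Cal removed:
Round 1 — Ana, Gus start repeating the rumor (initial).
Round 2 — checking thresholds:
  Mo: 1 of 1 neighbours ≥ 1, starts repeating the rumor.
Round 3 — no new spreads; cascade stops.

yes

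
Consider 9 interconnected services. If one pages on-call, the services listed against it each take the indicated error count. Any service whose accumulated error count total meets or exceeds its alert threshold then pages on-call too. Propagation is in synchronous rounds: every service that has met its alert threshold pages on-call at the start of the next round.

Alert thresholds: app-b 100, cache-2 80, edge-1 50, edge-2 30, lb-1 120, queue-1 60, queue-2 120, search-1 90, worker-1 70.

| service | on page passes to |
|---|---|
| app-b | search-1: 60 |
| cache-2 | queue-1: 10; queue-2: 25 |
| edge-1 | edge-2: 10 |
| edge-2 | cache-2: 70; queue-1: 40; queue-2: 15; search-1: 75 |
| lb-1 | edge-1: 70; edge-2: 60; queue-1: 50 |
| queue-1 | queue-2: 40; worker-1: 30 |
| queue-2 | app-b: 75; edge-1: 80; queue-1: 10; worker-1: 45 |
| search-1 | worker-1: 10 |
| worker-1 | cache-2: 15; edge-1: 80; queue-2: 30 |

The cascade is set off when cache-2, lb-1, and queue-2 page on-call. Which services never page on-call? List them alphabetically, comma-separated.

app-b, search-1

Round 1 — cache-2, lb-1, queue-2 page on-call (initial).
  app-b: +75 → 75 < 100
  edge-1: +70+80 → 150 ≥ 50
  edge-2: +60 → 60 ≥ 30
  queue-1: +10+50+10 → 70 ≥ 60
  worker-1: +45 → 45 < 70
Round 2 — edge-1, edge-2, queue-1 page on-call.
  search-1: +75 → 75 < 90
  worker-1: +30 → 75 ≥ 70
Round 3 — worker-1 pages on-call.
No further pages.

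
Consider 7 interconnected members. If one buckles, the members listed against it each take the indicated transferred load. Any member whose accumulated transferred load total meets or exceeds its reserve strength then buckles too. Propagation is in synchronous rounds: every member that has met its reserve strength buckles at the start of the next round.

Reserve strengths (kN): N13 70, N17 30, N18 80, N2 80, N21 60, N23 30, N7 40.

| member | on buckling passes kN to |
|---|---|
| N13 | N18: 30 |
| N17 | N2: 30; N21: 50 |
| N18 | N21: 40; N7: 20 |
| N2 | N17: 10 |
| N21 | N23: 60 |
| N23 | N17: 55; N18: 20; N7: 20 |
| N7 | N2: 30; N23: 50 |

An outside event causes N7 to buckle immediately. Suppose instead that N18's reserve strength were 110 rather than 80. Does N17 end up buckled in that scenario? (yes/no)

yes

With N18's reserve strength at 110:
Round 1 — N7 buckles (initial).
  N2: +30 → 30 < 80
  N23: +50 → 50 ≥ 30
Round 2 — N23 buckles.
  N17: +55 → 55 ≥ 30
  N18: +20 → 20 < 110
Round 3 — N17 buckles.
  N2: +30 → 60 < 80
  N21: +50 → 50 < 60
No further bucklings.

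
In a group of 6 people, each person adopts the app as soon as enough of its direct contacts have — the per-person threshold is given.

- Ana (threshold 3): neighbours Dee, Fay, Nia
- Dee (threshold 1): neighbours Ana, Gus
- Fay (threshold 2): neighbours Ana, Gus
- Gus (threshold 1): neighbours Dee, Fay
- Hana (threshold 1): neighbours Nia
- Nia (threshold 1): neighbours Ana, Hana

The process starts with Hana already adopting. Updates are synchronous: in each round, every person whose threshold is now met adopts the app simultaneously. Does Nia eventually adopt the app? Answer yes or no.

yes

Round 1 — Hana adopts the app (initial).
Round 2 — checking thresholds:
  Nia: 1 of 2 neighbours ≥ 1, adopts the app.
Round 3 — no new adoptions; cascade stops.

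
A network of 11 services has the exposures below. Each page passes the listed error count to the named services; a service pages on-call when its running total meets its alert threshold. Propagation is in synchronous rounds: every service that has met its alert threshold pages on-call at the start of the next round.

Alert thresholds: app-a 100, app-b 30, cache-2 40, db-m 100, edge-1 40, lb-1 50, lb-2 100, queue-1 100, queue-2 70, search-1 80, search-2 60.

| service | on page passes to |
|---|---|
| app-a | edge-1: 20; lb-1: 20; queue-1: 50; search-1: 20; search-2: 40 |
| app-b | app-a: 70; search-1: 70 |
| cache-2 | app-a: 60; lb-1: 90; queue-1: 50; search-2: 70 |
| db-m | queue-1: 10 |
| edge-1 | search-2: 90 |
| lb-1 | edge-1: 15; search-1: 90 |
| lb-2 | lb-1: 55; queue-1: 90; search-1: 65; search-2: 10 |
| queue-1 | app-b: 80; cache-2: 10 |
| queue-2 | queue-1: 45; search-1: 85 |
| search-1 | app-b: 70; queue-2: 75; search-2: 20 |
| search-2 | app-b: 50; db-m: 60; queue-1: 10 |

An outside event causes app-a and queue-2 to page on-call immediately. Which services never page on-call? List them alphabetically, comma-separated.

cache-2, db-m, edge-1, lb-1, lb-2

Round 1 — app-a, queue-2 page on-call (initial).
  edge-1: +20 → 20 < 40
  lb-1: +20 → 20 < 50
  queue-1: +50+45 → 95 < 100
  search-1: +20+85 → 105 ≥ 80
  search-2: +40 → 40 < 60
Round 2 — search-1 pages on-call.
  app-b: +70 → 70 ≥ 30
  search-2: +20 → 60 ≥ 60
Round 3 — app-b, search-2 page on-call.
  db-m: +60 → 60 < 100
  queue-1: +10 → 105 ≥ 100
Round 4 — queue-1 pages on-call.
  cache-2: +10 → 10 < 40
No further pages.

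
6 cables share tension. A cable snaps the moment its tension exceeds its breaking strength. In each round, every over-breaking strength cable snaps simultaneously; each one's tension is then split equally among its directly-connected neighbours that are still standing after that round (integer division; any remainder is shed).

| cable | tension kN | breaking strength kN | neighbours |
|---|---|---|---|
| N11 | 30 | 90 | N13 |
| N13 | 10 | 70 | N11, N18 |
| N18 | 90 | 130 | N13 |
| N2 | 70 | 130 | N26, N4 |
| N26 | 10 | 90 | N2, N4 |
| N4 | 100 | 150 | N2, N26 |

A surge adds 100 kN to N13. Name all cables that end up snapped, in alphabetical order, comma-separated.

N13, N18

Round 1 — N13 at 110 > 70. N13 snaps.
  N13 sheds 110 kN to N11, N18: 55 each.
    N11: 30+55 = 85 ≤ 90
    N18: 90+55 = 145 > 130
Round 2 — N18 snaps.
  N18 sheds 145 kN: no online neighbours, lost.
No further breaks.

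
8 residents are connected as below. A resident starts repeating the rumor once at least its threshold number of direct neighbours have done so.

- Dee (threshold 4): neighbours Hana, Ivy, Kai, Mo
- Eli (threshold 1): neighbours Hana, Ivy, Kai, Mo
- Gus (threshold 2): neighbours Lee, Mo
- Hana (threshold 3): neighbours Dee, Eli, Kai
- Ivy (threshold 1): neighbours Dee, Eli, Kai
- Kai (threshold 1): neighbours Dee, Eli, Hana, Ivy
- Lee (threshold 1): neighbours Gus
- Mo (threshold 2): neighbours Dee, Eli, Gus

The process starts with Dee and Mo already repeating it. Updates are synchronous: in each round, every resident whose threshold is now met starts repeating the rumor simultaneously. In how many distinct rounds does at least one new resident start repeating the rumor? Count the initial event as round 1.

Round 1 — Dee, Mo start repeating the rumor (initial).
Round 2 — checking thresholds:
  Eli: 1 of 4 neighbours ≥ 1, starts repeating the rumor.
  Gus: 1 of 2 neighbours < 2, holds.
  Hana: 1 of 3 neighbours < 3, holds.
  Ivy: 1 of 3 neighbours ≥ 1, starts repeating the rumor.
  Kai: 1 of 4 neighbours ≥ 1, starts repeating the rumor.
Round 3 — checking thresholds:
  Gus: 1 of 2 neighbours < 2, holds.
  Hana: 3 of 3 neighbours ≥ 3, starts repeating the rumor.
Round 4 — no new spreads; cascade stops.

3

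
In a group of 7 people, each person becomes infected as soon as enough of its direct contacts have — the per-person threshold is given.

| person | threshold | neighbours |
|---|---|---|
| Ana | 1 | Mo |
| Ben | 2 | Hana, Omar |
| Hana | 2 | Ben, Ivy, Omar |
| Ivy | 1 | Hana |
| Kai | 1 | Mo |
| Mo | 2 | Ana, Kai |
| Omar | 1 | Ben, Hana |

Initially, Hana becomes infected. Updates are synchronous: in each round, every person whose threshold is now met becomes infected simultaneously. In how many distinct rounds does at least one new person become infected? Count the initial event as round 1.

3

Round 1 — Hana becomes infected (initial).
Round 2 — checking thresholds:
  Ben: 1 of 2 neighbours < 2, holds.
  Ivy: 1 of 1 neighbours ≥ 1, becomes infected.
  Omar: 1 of 2 neighbours ≥ 1, becomes infected.
Round 3 — checking thresholds:
  Ben: 2 of 2 neighbours ≥ 2, becomes infected.
Round 4 — no new infections; cascade stops.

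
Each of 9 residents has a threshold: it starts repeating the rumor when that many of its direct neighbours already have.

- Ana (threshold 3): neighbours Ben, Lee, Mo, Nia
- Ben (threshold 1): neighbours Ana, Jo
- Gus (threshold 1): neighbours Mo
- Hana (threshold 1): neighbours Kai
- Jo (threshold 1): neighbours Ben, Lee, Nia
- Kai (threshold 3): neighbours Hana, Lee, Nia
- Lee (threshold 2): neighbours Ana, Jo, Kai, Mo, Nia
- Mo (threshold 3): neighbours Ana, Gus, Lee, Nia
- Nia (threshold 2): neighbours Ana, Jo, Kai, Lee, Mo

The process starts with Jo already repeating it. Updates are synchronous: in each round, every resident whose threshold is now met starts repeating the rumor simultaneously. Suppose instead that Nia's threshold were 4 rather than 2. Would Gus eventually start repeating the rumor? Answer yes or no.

no

With Nia's threshold at 4:
Round 1 — Jo starts repeating the rumor (initial).
Round 2 — checking thresholds:
  Ben: 1 of 2 neighbours ≥ 1, starts repeating the rumor.
  Lee: 1 of 5 neighbours < 2, not yet.
  Nia: 1 of 5 neighbours < 4, not yet.
Round 3 — no new spreads; cascade stops.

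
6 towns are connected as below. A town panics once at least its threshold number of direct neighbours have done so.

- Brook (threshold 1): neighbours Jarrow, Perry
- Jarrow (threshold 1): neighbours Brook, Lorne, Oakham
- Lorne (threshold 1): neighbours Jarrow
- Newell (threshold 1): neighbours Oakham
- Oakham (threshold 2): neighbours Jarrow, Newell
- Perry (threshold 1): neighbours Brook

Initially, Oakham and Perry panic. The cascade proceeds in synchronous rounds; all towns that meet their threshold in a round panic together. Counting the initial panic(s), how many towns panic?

Round 1 — Oakham, Perry panic (initial).
Round 2 — checking thresholds:
  Brook: 1 of 2 neighbours ≥ 1, panics.
  Jarrow: 1 of 3 neighbours ≥ 1, panics.
  Newell: 1 of 1 neighbours ≥ 1, panics.
Round 3 — checking thresholds:
  Lorne: 1 of 1 neighbours ≥ 1, panics.
Round 4 — no new panics; cascade stops.

6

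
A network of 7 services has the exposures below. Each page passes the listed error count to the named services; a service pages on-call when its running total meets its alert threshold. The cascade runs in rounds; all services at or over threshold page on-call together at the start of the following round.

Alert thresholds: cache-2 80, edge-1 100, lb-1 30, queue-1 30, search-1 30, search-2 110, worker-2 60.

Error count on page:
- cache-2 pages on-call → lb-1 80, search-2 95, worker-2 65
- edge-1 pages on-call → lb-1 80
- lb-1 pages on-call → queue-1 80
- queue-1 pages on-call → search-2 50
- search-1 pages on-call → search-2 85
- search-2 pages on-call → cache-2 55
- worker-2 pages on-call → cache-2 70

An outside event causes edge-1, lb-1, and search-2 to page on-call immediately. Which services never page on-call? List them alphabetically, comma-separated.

cache-2, search-1, worker-2

Round 1 — edge-1, lb-1, search-2 page on-call (initial).
  cache-2: +55 → 55 < 80
  queue-1: +80 → 80 ≥ 30
Round 2 — queue-1 pages on-call.
No further pages.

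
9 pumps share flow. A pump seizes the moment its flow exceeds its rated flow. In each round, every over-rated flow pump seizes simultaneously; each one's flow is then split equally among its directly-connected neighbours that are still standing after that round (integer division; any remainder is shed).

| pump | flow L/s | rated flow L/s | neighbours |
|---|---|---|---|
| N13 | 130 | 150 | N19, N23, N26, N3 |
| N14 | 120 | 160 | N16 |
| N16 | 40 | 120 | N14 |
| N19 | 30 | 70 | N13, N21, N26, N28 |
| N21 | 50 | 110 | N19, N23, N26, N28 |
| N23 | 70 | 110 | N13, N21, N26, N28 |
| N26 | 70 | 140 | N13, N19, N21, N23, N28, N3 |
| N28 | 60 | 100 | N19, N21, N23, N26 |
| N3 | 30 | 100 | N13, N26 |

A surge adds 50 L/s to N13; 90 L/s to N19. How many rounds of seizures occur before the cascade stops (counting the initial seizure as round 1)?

3

Round 1 — N13 at 180 > 150; N19 at 120 > 70. N13, N19 seize.
  N13 sheds 180 L/s to N23, N26, N3: 60 each.
    N23: 70+60 = 130 > 110
    N26: 70+60 = 130 ≤ 140
    N3: 30+60 = 90 ≤ 100
  N19 sheds 120 L/s to N21, N26, N28: 40 each.
    N21: 50+40 = 90 ≤ 110
    N26: 130+40 = 170 > 140
    N28: 60+40 = 100 ≤ 100
Round 2 — N23, N26 seize.
  N23 sheds 130 L/s to N21, N28: 65 each.
    N21: 90+65 = 155 > 110
    N28: 100+65 = 165 > 100
  N26 sheds 170 L/s to N21, N28, N3: 56 each (2 lost).
    N21: 155+56 = 211 > 110
    N28: 165+56 = 221 > 100
    N3: 90+56 = 146 > 100
Round 3 — N21, N28, N3 seize.
  N21 sheds 211 L/s: no online neighbours, lost.
  N28 sheds 221 L/s: no online neighbours, lost.
  N3 sheds 146 L/s: no online neighbours, lost.
No further seizures.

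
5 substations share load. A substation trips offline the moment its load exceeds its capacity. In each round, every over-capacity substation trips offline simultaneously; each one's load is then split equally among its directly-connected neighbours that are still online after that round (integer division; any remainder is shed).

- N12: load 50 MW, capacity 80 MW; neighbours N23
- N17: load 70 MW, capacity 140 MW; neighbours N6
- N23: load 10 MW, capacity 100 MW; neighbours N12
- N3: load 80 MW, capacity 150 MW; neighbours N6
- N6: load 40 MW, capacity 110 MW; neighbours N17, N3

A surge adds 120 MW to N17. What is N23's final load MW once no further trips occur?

Round 1 — N17 at 190 > 140. N17 trips offline.
  N17 sheds 190 MW to N6: 190 each.
    N6: 40+190 = 230 > 110
Round 2 — N6 trips offline.
  N6 sheds 230 MW to N3: 230 each.
    N3: 80+230 = 310 > 150
Round 3 — N3 trips offline.
  N3 sheds 310 MW: no online neighbours, lost.
No further trips.

10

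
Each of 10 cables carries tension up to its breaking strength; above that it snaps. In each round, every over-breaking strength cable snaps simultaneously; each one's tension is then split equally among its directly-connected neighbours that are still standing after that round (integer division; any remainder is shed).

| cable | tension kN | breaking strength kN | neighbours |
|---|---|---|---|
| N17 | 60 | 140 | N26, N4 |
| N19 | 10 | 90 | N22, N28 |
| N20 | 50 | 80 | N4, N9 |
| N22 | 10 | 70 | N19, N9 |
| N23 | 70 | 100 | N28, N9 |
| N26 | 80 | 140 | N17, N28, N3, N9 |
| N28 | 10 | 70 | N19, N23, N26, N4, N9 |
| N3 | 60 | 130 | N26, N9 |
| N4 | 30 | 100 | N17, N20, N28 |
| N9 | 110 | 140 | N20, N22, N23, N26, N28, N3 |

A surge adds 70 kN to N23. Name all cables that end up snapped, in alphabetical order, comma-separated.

N17, N20, N23, N26, N28, N3, N4, N9

Round 1 — N23 at 140 > 100. N23 snaps.
  N23 sheds 140 kN to N28, N9: 70 each.
    N28: 10+70 = 80 > 70
    N9: 110+70 = 180 > 140
Round 2 — N28, N9 snap.
  N28 sheds 80 kN to N19, N26, N4: 26 each (2 lost).
    N19: 10+26 = 36 ≤ 90
    N26: 80+26 = 106 ≤ 140
    N4: 30+26 = 56 ≤ 100
  N9 sheds 180 kN to N20, N22, N26, N3: 45 each.
    N20: 50+45 = 95 > 80
    N22: 10+45 = 55 ≤ 70
    N26: 106+45 = 151 > 140
    N3: 60+45 = 105 ≤ 130
Round 3 — N20, N26 snap.
  N20 sheds 95 kN to N4: 95 each.
    N4: 56+95 = 151 > 100
  N26 sheds 151 kN to N17, N3: 75 each (1 lost).
    N17: 60+75 = 135 ≤ 140
    N3: 105+75 = 180 > 130
Round 4 — N3, N4 snap.
  N3 sheds 180 kN: no online neighbours, lost.
  N4 sheds 151 kN to N17: 151 each.
    N17: 135+151 = 286 > 140
Round 5 — N17 snaps.
  N17 sheds 286 kN: no online neighbours, lost.
No further breaks.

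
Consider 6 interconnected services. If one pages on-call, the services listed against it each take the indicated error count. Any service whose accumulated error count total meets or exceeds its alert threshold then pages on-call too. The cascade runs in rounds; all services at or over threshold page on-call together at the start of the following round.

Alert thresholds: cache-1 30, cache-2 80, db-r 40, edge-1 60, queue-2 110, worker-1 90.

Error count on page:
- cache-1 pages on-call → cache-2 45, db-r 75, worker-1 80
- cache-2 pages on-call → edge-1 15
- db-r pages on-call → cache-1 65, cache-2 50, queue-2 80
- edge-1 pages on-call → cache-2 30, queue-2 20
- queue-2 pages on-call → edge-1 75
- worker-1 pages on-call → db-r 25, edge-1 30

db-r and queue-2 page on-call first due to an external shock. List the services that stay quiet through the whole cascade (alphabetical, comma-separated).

Round 1 — db-r, queue-2 page on-call (initial).
  cache-1: +65 → 65 ≥ 30
  cache-2: +50 → 50 < 80
  edge-1: +75 → 75 ≥ 60
Round 2 — cache-1, edge-1 page on-call.
  cache-2: +45+30 → 125 ≥ 80
  worker-1: +80 → 80 < 90
Round 3 — cache-2 pages on-call.
No further pages.

worker-1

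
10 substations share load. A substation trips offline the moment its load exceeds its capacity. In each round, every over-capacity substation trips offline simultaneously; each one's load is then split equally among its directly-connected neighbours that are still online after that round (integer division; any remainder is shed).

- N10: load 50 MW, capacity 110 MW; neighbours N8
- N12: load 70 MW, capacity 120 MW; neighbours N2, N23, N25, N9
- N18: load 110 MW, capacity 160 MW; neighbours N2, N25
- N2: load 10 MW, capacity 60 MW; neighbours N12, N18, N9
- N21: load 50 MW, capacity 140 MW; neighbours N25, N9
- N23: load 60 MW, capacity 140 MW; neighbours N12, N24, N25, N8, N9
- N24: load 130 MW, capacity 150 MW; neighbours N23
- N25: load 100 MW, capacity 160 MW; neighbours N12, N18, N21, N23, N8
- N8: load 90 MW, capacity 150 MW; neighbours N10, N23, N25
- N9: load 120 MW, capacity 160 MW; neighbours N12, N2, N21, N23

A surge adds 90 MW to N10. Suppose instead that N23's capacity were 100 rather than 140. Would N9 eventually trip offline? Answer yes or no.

yes

With N23's capacity at 100:
Round 1 — N10 at 140 > 110. N10 trips offline.
  N10 sheds 140 MW to N8: 140 each.
    N8: 90+140 = 230 > 150
Round 2 — N8 trips offline.
  N8 sheds 230 MW to N23, N25: 115 each.
    N23: 60+115 = 175 > 100
    N25: 100+115 = 215 > 160
Round 3 — N23, N25 trip offline.
  N23 sheds 175 MW to N12, N24, N9: 58 each (1 lost).
    N12: 70+58 = 128 > 120
    N24: 130+58 = 188 > 150
    N9: 120+58 = 178 > 160
  N25 sheds 215 MW to N12, N18, N21: 71 each (2 lost).
    N12: 128+71 = 199 > 120
    N18: 110+71 = 181 > 160
    N21: 50+71 = 121 ≤ 140
Round 4 — N12, N18, N24, N9 trip offline.
  N12 sheds 199 MW to N2: 199 each.
    N2: 10+199 = 209 > 60
  N18 sheds 181 MW to N2: 181 each.
    N2: 209+181 = 390 > 60
  N24 sheds 188 MW: no online neighbours, lost.
  N9 sheds 178 MW to N2, N21: 89 each.
    N2: 390+89 = 479 > 60
    N21: 121+89 = 210 > 140
Round 5 — N2, N21 trip offline.
  N2 sheds 479 MW: no online neighbours, lost.
  N21 sheds 210 MW: no online neighbours, lost.
No further trips.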